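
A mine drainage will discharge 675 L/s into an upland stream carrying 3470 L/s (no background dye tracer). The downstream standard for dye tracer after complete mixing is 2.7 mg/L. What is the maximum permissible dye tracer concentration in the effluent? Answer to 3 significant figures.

At the limit, (Qr·Cr + Qe·Cₑ)/(Qr + Qe) = 2.7:
Cₑ = (4145·2.7 − 3470·0) / 675.0 = 16.58 mg/L.

16.6 mg/L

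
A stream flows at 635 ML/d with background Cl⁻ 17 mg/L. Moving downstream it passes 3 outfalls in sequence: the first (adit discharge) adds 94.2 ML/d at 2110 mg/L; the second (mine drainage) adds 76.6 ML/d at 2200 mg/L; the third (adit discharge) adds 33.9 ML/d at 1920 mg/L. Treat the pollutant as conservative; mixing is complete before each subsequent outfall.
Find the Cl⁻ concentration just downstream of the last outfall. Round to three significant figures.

528 mg/L

Outfall 1: combined Q = 729.2 ML/d; C = (635.0·17.00 + 94.20·2110)/729.2 = 287.4 mg/L.
Outfall 2: combined Q = 805.8 ML/d; C = (729.2·287.4 + 76.60·2200)/805.8 = 469.2 mg/L.
Outfall 3: combined Q = 839.7 ML/d; C = (805.8·469.2 + 33.90·1920)/839.7 = 527.8 mg/L.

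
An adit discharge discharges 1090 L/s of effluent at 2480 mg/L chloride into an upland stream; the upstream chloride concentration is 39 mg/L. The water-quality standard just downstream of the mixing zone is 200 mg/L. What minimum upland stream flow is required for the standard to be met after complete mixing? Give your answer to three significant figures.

15400 L/s

Set C_mix = 200: (Q·39.00 + 1090·2480) / (Q + 1090) = 200
→ Q = 1090·(2480 − 200)/(200 − 39.00) = 15440 L/s.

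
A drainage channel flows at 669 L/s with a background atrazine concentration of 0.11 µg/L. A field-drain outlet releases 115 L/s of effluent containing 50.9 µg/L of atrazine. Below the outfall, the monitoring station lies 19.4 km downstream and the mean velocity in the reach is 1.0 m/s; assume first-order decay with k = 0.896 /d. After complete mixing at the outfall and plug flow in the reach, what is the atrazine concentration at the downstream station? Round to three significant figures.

After mixing, C = (669.0·0.1100 + 115.0·50.90) / 784.0 = 5927/784.0 = 7.560 µg/L.
Travel time t = 19.4·1000 / 1.0 = 19400 s = 5.389 h.
Decay over the reach: 7.560·exp(−kt) = 7.560·0.8178 = 6.182 µg/L.

6.18 µg/L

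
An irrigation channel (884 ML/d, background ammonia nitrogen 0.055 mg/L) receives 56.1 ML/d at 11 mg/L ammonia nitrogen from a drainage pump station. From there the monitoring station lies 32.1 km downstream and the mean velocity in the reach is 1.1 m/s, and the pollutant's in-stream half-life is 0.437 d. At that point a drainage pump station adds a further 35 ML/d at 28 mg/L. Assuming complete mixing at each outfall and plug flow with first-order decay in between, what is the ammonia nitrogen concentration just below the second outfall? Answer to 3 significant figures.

Conservation of mass: C = (884.0·0.05500 + 56.10·11.00) / 940.1 = 665.7/940.1 = 0.7081 mg/L; combined flow 940.1 ML/d.
Travel time t = 32.1·1000 / 1.1 = 29180 s = 8.106 h.
Half-life 0.437 d → k = ln 2 / 0.437 = 1.586 d⁻¹.
Decay over the reach: 0.7081·exp(−kt) = 0.7081·0.5852 = 0.4144 mg/L.
At the second outfall, C = (940.1·0.4144 + 35.00·28.00) / (940.1 + 35.00) = 1.405 mg/L.

1.40 mg/L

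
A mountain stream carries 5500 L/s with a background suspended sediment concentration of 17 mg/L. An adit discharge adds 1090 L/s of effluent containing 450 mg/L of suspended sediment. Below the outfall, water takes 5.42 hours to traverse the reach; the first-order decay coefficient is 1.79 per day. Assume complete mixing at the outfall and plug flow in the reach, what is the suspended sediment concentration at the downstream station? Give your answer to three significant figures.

59.2 mg/L

After mixing, C = (5500·17.00 + 1090·450.0) / 6590 = 584000/6590 = 88.62 mg/L.
Decay over the reach: 88.62·exp(−kt) = 88.62·0.6675 = 59.15 mg/L.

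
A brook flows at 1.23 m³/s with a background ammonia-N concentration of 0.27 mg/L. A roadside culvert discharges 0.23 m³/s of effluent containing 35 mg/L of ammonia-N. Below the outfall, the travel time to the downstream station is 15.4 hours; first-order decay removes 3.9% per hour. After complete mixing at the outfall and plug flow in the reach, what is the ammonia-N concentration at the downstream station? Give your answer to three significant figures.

Conservation of mass: C = (1.230·0.2700 + 0.2300·35.00) / 1.460 = 8.382/1.460 = 5.741 mg/L.
3.9%/h lost → k = −ln(1 − 0.039) = 0.03978 h⁻¹.
Decay over the reach: 5.741·exp(−kt) = 5.741·0.5419 = 3.111 mg/L.

3.11 mg/L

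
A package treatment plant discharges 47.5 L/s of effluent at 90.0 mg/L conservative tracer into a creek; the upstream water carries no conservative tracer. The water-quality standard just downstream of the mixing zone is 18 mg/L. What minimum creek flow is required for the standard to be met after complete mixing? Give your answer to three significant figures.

190 L/s

Set C_mix = 18: (Q·0 + 47.50·90.00) / (Q + 47.50) = 18
→ Q = 47.50·(90.00 − 18)/(18 − 0) = 190.0 L/s.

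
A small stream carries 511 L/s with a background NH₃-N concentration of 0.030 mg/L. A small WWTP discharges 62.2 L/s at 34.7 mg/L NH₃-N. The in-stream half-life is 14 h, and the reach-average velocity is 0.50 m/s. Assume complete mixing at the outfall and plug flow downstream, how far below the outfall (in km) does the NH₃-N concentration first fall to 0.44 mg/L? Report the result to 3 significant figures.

Mass balance: C = (511.0·0.03000 + 62.20·34.70) / 573.2 = 2174/573.2 = 3.792 mg/L.
Half-life 14 h → k = ln 2 / 14 = 0.04951 h⁻¹ = 1.188 d⁻¹.
Set 3.792·exp(−k·t) = 0.44 → t = ln(3.792/0.44)/k = 156600 s = 43.50 h.
Distance = v·t = 0.50·156600 = 78310 m = 78.31 km.

78.3 km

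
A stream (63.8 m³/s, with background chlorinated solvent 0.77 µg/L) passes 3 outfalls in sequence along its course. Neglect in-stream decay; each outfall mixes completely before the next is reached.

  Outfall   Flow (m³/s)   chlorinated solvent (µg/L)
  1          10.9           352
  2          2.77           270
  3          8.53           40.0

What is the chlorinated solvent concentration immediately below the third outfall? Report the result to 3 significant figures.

57.8 µg/L

After outfall 1: Q = 63.80 + 10.90 = 74.70 m³/s; C = (63.80·0.7700 + 10.90·352.0)/74.70 = 52.02 µg/L.
After outfall 2: Q = 74.70 + 2.770 = 77.47 m³/s; C = (74.70·52.02 + 2.770·270.0)/77.47 = 59.81 µg/L.
After outfall 3: Q = 77.47 + 8.530 = 86.00 m³/s; C = (77.47·59.81 + 8.530·40.00)/86.00 = 57.85 µg/L.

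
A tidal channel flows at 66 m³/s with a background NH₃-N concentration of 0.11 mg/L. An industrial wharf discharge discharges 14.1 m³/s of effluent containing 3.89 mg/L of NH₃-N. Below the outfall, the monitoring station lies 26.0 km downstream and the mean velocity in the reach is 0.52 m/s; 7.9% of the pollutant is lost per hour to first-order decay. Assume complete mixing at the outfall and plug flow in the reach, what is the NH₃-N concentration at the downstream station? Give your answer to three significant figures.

After mixing, C = (66.00·0.1100 + 14.10·3.890) / 80.10 = 62.11/80.10 = 0.7754 mg/L.
Travel time t = 26.0·1000 / 0.52 = 50000 s = 13.89 h.
7.9%/h lost → k = −ln(1 − 0.079) = 0.08230 h⁻¹.
Decay over the reach: 0.7754·exp(−kt) = 0.7754·0.3189 = 0.2472 mg/L.

0.247 mg/L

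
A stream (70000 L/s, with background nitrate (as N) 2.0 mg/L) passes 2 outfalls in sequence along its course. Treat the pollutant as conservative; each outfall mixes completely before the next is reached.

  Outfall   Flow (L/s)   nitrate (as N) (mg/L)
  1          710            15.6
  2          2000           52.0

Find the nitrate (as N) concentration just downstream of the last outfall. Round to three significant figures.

3.51 mg/L

Below outfall 1: Q → 70710 L/s, C = (70000·2.000 + 710.0·15.60)/70710 = 2.137 mg/L.
Below outfall 2: Q → 72710 L/s, C = (70710·2.137 + 2000·52.00)/72710 = 3.508 mg/L.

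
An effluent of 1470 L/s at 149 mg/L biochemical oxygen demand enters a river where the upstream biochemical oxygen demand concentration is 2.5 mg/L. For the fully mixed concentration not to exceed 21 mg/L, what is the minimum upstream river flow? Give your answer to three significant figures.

Set C_mix = 21: (Q·2.500 + 1470·149.0) / (Q + 1470) = 21
→ Q = 1470·(149.0 − 21)/(21 − 2.500) = 10170 L/s.

10200 L/s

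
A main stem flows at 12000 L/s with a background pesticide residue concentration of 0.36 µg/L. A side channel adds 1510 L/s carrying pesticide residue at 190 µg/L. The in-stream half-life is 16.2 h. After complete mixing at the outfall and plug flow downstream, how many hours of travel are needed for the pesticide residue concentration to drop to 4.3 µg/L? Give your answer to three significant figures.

Conservation of mass: C = (12000·0.3600 + 1510·190.0) / 13510 = 291200/13510 = 21.56 µg/L.
Half-life 16.2 h → k = ln 2 / 16.2 = 0.04279 h⁻¹ = 1.027 d⁻¹.
21.56·exp(−k·t) = 4.3 → t = ln(21.56/4.3)/k = 135600 s = 37.68 h.

37.7 h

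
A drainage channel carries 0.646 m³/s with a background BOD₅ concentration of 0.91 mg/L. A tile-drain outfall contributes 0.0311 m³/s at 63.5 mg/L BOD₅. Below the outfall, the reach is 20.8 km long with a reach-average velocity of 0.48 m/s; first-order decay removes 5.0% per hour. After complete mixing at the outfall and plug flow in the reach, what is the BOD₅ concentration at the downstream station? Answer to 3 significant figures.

Flow-weighted average: C = (0.6460·0.9100 + 0.03110·63.50) / 0.6771 = 2.563/0.6771 = 3.785 mg/L.
Travel time t = 20.8·1000 / 0.48 = 43330 s = 12.04 h.
5.0%/h lost → k = −ln(1 − 0.05) = 0.05129 h⁻¹.
First-order decay: C = 3.785·exp(−k·t) = 3.785·0.5393 = 2.041 mg/L.

2.04 mg/L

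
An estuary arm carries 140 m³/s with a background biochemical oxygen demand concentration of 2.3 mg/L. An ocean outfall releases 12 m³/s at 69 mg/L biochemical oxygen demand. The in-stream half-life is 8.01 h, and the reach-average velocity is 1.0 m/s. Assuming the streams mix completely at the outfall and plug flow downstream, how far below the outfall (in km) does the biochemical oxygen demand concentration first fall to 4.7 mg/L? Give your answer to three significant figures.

19.8 km

After mixing, C = (140.0·2.300 + 12.00·69.00) / 152.0 = 1150/152.0 = 7.566 mg/L.
Half-life 8.01 h → k = ln 2 / 8.01 = 0.08654 h⁻¹ = 2.077 d⁻¹.
Set 7.566·exp(−k·t) = 4.7 → t = ln(7.566/4.7)/k = 19810 s = 5.502 h.
Distance = v·t = 1.0·19810 = 19810 m = 19.81 km.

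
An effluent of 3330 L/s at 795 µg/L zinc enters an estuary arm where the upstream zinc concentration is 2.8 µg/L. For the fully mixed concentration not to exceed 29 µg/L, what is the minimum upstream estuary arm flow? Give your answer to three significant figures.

97400 L/s

Set C_mix = 29: (Q·2.800 + 3330·795.0) / (Q + 3330) = 29
→ Q = 3330·(795.0 − 29)/(29 − 2.800) = 97360 L/s.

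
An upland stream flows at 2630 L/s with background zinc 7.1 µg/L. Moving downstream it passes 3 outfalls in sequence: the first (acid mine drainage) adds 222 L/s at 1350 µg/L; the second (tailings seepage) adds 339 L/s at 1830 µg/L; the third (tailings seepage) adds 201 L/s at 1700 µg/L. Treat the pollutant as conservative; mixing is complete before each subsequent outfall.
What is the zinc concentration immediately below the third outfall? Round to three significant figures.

377 µg/L

Outfall 1: combined Q = 2852 L/s; C = (2630·7.100 + 222.0·1350)/2852 = 111.6 µg/L.
Outfall 2: combined Q = 3191 L/s; C = (2852·111.6 + 339.0·1830)/3191 = 294.2 µg/L.
Outfall 3: combined Q = 3392 L/s; C = (3191·294.2 + 201.0·1700)/3392 = 377.5 µg/L.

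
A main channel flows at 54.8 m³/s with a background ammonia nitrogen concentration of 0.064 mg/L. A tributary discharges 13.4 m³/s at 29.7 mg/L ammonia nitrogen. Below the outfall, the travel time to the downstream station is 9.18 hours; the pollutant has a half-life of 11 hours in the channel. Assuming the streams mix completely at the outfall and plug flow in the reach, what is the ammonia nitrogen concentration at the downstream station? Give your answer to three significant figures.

3.30 mg/L

Mixed concentration C = ΣQC/ΣQ = (54.80·0.06400 + 13.40·29.70) / 68.20 = 401.5/68.20 = 5.887 mg/L.
Half-life 11 h → k = ln 2 / 11 = 0.06301 h⁻¹ = 1.512 d⁻¹.
After decay, C = 5.887 × e^(−kt) = 5.887 × 0.5608 = 3.301 mg/L.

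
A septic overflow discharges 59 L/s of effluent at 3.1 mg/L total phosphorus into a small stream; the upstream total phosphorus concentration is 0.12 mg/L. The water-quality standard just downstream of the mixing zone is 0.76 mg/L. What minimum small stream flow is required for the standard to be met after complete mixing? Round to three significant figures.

Set C_mix = 0.76: (Q·0.1200 + 59.00·3.100) / (Q + 59.00) = 0.76
→ Q = 59.00·(3.100 − 0.76)/(0.76 − 0.1200) = 215.7 L/s.

216 L/s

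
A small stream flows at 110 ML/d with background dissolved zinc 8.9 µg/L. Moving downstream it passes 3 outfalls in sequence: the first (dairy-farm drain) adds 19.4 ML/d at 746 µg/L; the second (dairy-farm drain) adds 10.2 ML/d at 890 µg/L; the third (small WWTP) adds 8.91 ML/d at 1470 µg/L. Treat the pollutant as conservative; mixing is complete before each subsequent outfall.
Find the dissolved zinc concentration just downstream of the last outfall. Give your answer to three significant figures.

Outfall 1: combined Q = 129.4 ML/d; C = (110.0·8.900 + 19.40·746.0)/129.4 = 119.4 µg/L.
Outfall 2: combined Q = 139.6 ML/d; C = (129.4·119.4 + 10.20·890.0)/139.6 = 175.7 µg/L.
Outfall 3: combined Q = 148.5 ML/d; C = (139.6·175.7 + 8.910·1470)/148.5 = 253.4 µg/L.

253 µg/L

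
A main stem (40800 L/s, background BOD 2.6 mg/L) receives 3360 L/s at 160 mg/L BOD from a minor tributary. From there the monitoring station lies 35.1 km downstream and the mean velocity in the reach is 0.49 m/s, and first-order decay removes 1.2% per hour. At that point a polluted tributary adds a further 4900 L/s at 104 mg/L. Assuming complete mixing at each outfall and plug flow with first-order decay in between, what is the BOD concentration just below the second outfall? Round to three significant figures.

After mixing, C = (40800·2.600 + 3360·160.0) / 44160 = 643700/44160 = 14.58 mg/L; combined flow 44160 L/s.
Travel time t = 35.1·1000 / 0.49 = 71630 s = 19.90 h.
1.2%/h lost → k = −ln(1 − 0.012) = 0.01207 h⁻¹.
Decay over the reach: 14.58·exp(−kt) = 14.58·0.7865 = 11.46 mg/L.
At the second outfall, C = (44160·11.46 + 4900·104.0) / (44160 + 4900) = 20.71 mg/L.

20.7 mg/L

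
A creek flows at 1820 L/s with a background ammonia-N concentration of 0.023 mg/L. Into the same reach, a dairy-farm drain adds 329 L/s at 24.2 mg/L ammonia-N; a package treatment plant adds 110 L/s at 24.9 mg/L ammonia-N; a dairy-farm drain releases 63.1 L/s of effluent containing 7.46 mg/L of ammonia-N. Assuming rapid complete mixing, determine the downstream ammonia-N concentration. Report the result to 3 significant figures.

4.83 mg/L

Conservation of mass: C = (1820·0.02300 + 329.0·24.20 + 110.0·24.90 + 63.10·7.460) / 2322 = 11210/2322 = 4.829 mg/L.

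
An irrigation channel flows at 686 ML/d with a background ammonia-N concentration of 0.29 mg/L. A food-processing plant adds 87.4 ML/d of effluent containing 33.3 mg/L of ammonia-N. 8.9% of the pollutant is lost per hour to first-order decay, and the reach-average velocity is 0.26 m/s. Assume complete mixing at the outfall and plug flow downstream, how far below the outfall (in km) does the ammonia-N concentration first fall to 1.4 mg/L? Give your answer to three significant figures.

10.6 km

After mixing, C = (686.0·0.2900 + 87.40·33.30) / 773.4 = 3109/773.4 = 4.020 mg/L.
8.9%/h lost → k = −ln(1 − 0.089) = 0.09321 h⁻¹.
Set 4.020·exp(−k·t) = 1.4 → t = ln(4.020/1.4)/k = 40740 s = 11.32 h.
Distance = v·t = 0.26·40740 = 10590 m = 10.59 km.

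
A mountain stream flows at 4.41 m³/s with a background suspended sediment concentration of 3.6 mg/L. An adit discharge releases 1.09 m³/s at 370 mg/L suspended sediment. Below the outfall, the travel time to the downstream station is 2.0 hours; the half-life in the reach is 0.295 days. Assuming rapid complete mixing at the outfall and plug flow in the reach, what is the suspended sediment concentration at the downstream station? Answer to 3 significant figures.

62.7 mg/L

Conservation of mass: C = (4.410·3.600 + 1.090·370.0) / 5.500 = 419.2/5.500 = 76.21 mg/L.
Half-life 0.295 d → k = ln 2 / 0.295 = 2.350 d⁻¹.
First-order decay: C = 76.21·exp(−k·t) = 76.21·0.8222 = 62.66 mg/L.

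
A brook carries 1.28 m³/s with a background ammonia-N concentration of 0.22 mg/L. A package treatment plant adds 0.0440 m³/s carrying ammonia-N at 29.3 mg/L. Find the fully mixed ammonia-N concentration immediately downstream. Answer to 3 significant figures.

Mixed concentration C = ΣQC/ΣQ = (1.280·0.2200 + 0.04400·29.30) / 1.324 = 1.571/1.324 = 1.186 mg/L.

1.19 mg/L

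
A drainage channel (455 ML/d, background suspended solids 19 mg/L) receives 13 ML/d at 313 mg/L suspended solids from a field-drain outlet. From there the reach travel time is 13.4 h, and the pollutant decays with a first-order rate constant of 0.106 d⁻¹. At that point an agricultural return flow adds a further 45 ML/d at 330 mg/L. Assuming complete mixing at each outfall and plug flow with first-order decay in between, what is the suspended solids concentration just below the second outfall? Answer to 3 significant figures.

Mass balance: C = (455.0·19.00 + 13.00·313.0) / 468.0 = 12710/468.0 = 27.17 mg/L; combined flow 468.0 ML/d.
After decay, C = 27.17 × e^(−kt) = 27.17 × 0.9425 = 25.61 mg/L.
Second outfall: C = (468.0·25.61 + 45.00·330.0)/513.0 = 52.31 mg/L.

52.3 mg/L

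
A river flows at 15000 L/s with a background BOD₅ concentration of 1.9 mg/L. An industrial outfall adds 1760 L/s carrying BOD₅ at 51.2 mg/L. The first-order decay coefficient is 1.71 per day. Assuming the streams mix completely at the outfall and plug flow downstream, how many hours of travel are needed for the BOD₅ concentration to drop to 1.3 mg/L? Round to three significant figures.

23.8 h

Mixed concentration C = ΣQC/ΣQ = (15000·1.900 + 1760·51.20) / 16760 = 118600/16760 = 7.077 mg/L.
7.077·exp(−k·t) = 1.3 → t = ln(7.077/1.3)/k = 85620 s = 23.78 h.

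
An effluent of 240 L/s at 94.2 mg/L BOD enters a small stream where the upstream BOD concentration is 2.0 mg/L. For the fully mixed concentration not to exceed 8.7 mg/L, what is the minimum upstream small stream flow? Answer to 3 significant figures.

3060 L/s

Set C_mix = 8.7: (Q·2.000 + 240.0·94.20) / (Q + 240.0) = 8.7
→ Q = 240.0·(94.20 − 8.7)/(8.7 − 2.000) = 3063 L/s.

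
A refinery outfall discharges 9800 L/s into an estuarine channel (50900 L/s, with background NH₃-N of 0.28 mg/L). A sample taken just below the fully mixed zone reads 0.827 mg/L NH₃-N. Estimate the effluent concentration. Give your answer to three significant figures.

Mass balance: 50900·0.2800 + 9800·Cₑ = 60700·0.8270
→ Cₑ = (60700·0.8270 − 50900·0.2800) / 9800 = 3.668 mg/L.

3.67 mg/L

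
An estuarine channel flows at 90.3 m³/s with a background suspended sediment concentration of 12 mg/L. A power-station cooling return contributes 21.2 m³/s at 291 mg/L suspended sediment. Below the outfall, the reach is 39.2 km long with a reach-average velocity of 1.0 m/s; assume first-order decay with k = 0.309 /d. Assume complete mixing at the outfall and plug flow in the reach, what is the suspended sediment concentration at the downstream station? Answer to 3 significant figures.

56.5 mg/L

After mixing, C = (90.30·12.00 + 21.20·291.0) / 111.5 = 7253/111.5 = 65.05 mg/L.
Travel time t = 39.2·1000 / 1.0 = 39200 s = 10.89 h.
Decay over the reach: 65.05·exp(−kt) = 65.05·0.8692 = 56.54 mg/L.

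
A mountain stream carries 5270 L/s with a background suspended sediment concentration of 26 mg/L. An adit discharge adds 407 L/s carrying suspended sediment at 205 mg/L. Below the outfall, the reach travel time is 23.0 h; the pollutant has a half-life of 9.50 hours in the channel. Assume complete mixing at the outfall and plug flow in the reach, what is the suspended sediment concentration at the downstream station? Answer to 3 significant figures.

7.25 mg/L

After mixing, C = (5270·26.00 + 407.0·205.0) / 5677 = 220500/5677 = 38.83 mg/L.
Half-life 9.50 h → k = ln 2 / 9.50 = 0.07296 h⁻¹ = 1.751 d⁻¹.
Applying C = C₀e^(−kt): 38.83 × 0.1867 = 7.251 mg/L.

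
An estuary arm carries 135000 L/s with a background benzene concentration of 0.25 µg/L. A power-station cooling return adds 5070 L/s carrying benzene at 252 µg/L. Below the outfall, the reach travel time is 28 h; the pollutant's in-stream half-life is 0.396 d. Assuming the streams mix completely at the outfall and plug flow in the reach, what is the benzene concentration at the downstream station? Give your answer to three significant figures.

Flow-weighted average: C = (135000·0.2500 + 5070·252.0) / 140100 = 1311000/140100 = 9.362 µg/L.
Half-life 0.396 d → k = ln 2 / 0.396 = 1.750 d⁻¹.
After decay, C = 9.362 × e^(−kt) = 9.362 × 0.1298 = 1.215 µg/L.

1.21 µg/L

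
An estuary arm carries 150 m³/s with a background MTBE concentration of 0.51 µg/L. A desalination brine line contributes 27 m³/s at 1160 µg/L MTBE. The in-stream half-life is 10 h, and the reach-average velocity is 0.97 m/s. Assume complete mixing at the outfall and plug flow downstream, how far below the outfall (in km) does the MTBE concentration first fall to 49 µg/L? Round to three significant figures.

64.8 km

Mixed concentration C = ΣQC/ΣQ = (150.0·0.5100 + 27.00·1160) / 177.0 = 31400/177.0 = 177.4 µg/L.
Half-life 10 h → k = ln 2 / 10 = 0.06931 h⁻¹ = 1.664 d⁻¹.
Set 177.4·exp(−k·t) = 49 → t = ln(177.4/49)/k = 66820 s = 18.56 h.
Distance = v·t = 0.97·66820 = 64810 m = 64.81 km.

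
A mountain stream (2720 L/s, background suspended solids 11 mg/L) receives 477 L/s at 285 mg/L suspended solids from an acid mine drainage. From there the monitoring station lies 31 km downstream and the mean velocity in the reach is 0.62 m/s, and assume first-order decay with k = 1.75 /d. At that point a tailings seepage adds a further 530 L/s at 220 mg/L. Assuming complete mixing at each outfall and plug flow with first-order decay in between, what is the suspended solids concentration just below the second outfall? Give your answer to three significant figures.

Mass balance: C = (2720·11.00 + 477.0·285.0) / 3197 = 165900/3197 = 51.88 mg/L; combined flow 3197 L/s.
Travel time t = 31·1000 / 0.62 = 50000 s = 13.89 h.
After decay, C = 51.88 × e^(−kt) = 51.88 × 0.3632 = 18.84 mg/L.
Second outfall: C = (3197·18.84 + 530.0·220.0)/3727 = 47.45 mg/L.

47.5 mg/L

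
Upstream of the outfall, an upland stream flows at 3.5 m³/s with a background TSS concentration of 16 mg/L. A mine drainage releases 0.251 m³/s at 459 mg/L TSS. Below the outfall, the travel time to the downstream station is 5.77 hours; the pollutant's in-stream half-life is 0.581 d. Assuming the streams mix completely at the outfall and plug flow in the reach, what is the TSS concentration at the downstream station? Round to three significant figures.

Flow-weighted average: C = (3.500·16.00 + 0.2510·459.0) / 3.751 = 171.2/3.751 = 45.64 mg/L.
Half-life 0.581 d → k = ln 2 / 0.581 = 1.193 d⁻¹.
After decay, C = 45.64 × e^(−kt) = 45.64 × 0.7506 = 34.26 mg/L.

34.3 mg/L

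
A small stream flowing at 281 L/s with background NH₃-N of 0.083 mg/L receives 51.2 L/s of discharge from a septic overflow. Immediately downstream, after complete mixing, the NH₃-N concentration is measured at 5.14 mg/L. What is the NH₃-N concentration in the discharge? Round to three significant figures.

Mass balance: 281.0·0.08300 + 51.20·Cₑ = 332.2·5.140
→ Cₑ = (332.2·5.140 − 281.0·0.08300) / 51.20 = 32.89 mg/L.

32.9 mg/L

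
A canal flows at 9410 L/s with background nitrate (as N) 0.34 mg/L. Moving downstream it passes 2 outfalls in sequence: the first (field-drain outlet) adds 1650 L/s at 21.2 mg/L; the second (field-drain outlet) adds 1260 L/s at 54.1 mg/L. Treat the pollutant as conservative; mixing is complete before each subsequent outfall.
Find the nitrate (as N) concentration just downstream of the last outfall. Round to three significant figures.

Outfall 1: combined Q = 11060 L/s; C = (9410·0.3400 + 1650·21.20)/11060 = 3.452 mg/L.
Outfall 2: combined Q = 12320 L/s; C = (11060·3.452 + 1260·54.10)/12320 = 8.632 mg/L.

8.63 mg/L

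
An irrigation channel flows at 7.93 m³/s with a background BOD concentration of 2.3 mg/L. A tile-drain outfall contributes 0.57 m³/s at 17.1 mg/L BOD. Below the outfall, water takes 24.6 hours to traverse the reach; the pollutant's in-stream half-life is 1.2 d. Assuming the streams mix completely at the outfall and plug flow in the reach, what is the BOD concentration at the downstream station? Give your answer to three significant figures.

1.82 mg/L

After mixing, C = (7.930·2.300 + 0.5700·17.10) / 8.500 = 27.99/8.500 = 3.292 mg/L.
Half-life 1.2 d → k = ln 2 / 1.2 = 0.5776 d⁻¹.
After decay, C = 3.292 × e^(−kt) = 3.292 × 0.5532 = 1.821 mg/L.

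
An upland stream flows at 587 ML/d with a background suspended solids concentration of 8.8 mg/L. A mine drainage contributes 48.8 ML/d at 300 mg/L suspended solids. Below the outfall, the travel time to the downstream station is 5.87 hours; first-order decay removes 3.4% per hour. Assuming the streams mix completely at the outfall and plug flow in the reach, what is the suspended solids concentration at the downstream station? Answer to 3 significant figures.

25.4 mg/L

Mixed concentration C = ΣQC/ΣQ = (587.0·8.800 + 48.80·300.0) / 635.8 = 19810/635.8 = 31.15 mg/L.
3.4%/h lost → k = −ln(1 − 0.034) = 0.03459 h⁻¹.
Decay over the reach: 31.15·exp(−kt) = 31.15·0.8162 = 25.43 mg/L.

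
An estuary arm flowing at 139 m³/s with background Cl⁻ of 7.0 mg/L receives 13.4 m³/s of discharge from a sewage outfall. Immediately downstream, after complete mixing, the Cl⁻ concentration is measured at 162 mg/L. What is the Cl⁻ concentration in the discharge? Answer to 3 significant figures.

Mass balance: 139.0·7.000 + 13.40·Cₑ = 152.4·162.0
→ Cₑ = (152.4·162.0 − 139.0·7.000) / 13.40 = 1770 mg/L.

1770 mg/L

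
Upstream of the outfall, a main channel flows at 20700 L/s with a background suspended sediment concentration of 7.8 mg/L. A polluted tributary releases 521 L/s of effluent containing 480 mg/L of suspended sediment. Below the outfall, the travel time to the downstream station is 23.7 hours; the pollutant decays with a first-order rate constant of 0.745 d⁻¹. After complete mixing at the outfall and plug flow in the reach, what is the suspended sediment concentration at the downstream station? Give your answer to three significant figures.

Mass balance: C = (20700·7.800 + 521.0·480.0) / 21220 = 411500/21220 = 19.39 mg/L.
Applying C = C₀e^(−kt): 19.39 × 0.4792 = 9.293 mg/L.

9.29 mg/L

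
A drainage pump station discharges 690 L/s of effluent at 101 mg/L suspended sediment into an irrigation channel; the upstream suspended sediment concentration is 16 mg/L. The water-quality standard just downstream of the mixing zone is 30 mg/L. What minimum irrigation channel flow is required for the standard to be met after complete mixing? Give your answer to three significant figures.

3500 L/s

Set C_mix = 30: (Q·16.00 + 690.0·101.0) / (Q + 690.0) = 30
→ Q = 690.0·(101.0 − 30)/(30 − 16.00) = 3499 L/s.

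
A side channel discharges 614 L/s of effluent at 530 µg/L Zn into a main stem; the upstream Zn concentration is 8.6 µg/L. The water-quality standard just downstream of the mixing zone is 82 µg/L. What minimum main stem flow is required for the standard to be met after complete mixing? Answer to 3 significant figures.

Set C_mix = 82: (Q·8.600 + 614.0·530.0) / (Q + 614.0) = 82
→ Q = 614.0·(530.0 − 82)/(82 − 8.600) = 3748 L/s.

3750 L/s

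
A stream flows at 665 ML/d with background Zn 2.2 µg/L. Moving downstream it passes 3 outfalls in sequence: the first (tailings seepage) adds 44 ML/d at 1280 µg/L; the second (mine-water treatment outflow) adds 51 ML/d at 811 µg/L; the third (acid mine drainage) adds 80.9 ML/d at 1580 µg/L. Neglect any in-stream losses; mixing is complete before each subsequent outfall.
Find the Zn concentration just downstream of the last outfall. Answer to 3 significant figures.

Outfall 1: combined Q = 709.0 ML/d; C = (665.0·2.200 + 44.00·1280)/709.0 = 81.50 µg/L.
Outfall 2: combined Q = 760.0 ML/d; C = (709.0·81.50 + 51.00·811.0)/760.0 = 130.5 µg/L.
Outfall 3: combined Q = 840.9 ML/d; C = (760.0·130.5 + 80.90·1580)/840.9 = 269.9 µg/L.

270 µg/L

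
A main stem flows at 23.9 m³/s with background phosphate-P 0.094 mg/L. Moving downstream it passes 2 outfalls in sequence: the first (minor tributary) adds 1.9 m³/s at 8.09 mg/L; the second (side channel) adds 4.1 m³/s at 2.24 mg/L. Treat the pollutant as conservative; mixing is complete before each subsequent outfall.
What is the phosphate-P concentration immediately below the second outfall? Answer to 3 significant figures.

Below outfall 1: Q → 25.80 m³/s, C = (23.90·0.09400 + 1.900·8.090)/25.80 = 0.6829 mg/L.
Below outfall 2: Q → 29.90 m³/s, C = (25.80·0.6829 + 4.100·2.240)/29.90 = 0.8964 mg/L.

0.896 mg/L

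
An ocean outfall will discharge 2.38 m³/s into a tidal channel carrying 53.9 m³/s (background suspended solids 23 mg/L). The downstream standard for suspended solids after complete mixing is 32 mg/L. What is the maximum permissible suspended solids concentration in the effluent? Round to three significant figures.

236 mg/L

At the limit, (Qr·Cr + Qe·Cₑ)/(Qr + Qe) = 32:
Cₑ = (56.28·32 − 53.90·23.00) / 2.380 = 235.8 mg/L.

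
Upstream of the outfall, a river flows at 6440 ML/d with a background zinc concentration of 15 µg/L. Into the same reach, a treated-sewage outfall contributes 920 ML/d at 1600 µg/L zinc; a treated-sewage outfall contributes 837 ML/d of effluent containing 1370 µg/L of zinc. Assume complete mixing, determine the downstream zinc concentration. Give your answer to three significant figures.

331 µg/L

Conservation of mass: C = (6440·15.00 + 920.0·1600 + 837.0·1370) / 8197 = 2715000/8197 = 331.3 µg/L.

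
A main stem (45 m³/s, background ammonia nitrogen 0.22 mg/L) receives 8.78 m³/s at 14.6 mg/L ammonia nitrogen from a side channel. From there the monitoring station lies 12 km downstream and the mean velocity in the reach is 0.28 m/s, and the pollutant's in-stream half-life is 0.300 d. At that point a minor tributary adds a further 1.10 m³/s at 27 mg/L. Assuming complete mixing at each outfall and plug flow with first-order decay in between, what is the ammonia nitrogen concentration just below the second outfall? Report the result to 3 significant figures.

1.34 mg/L

Conservation of mass: C = (45.00·0.2200 + 8.780·14.60) / 53.78 = 138.1/53.78 = 2.568 mg/L; combined flow 53.78 m³/s.
Travel time t = 12·1000 / 0.28 = 42860 s = 11.90 h.
Half-life 0.300 d → k = ln 2 / 0.300 = 2.310 d⁻¹.
First-order decay: C = 2.568·exp(−k·t) = 2.568·0.3179 = 0.8162 mg/L.
Second outfall: C = (53.78·0.8162 + 1.100·27.00)/54.88 = 1.341 mg/L.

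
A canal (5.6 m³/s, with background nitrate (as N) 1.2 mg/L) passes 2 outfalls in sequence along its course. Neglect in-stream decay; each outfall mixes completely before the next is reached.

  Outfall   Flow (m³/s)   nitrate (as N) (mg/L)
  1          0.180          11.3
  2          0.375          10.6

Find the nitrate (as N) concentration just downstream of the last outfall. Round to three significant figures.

2.07 mg/L

After outfall 1: Q = 5.600 + 0.1800 = 5.780 m³/s; C = (5.600·1.200 + 0.1800·11.30)/5.780 = 1.515 mg/L.
After outfall 2: Q = 5.780 + 0.3750 = 6.155 m³/s; C = (5.780·1.515 + 0.3750·10.60)/6.155 = 2.068 mg/L.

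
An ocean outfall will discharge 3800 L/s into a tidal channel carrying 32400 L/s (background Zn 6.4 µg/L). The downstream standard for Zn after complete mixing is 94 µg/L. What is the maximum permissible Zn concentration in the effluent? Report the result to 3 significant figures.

841 µg/L

At the limit, (Qr·Cr + Qe·Cₑ)/(Qr + Qe) = 94:
Cₑ = (36200·94 − 32400·6.400) / 3800 = 840.9 µg/L.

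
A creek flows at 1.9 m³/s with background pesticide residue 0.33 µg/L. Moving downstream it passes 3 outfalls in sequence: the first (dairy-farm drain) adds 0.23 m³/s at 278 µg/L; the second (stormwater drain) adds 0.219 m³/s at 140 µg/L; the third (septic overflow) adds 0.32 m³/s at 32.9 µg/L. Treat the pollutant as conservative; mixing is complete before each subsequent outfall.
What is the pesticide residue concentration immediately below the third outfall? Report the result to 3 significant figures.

Below outfall 1: Q → 2.130 m³/s, C = (1.900·0.3300 + 0.2300·278.0)/2.130 = 30.31 µg/L.
Below outfall 2: Q → 2.349 m³/s, C = (2.130·30.31 + 0.2190·140.0)/2.349 = 40.54 µg/L.
Below outfall 3: Q → 2.669 m³/s, C = (2.349·40.54 + 0.3200·32.90)/2.669 = 39.62 µg/L.

39.6 µg/L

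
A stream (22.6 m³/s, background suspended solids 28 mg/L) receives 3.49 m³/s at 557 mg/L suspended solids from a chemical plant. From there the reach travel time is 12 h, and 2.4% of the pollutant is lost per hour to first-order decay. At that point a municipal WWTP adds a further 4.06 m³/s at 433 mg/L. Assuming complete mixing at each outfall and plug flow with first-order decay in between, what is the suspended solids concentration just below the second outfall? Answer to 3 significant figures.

122 mg/L

Conservation of mass: C = (22.60·28.00 + 3.490·557.0) / 26.09 = 2577/26.09 = 98.76 mg/L; combined flow 26.09 m³/s.
2.4%/h lost → k = −ln(1 − 0.024) = 0.02429 h⁻¹.
Decay over the reach: 98.76·exp(−kt) = 98.76·0.7471 = 73.79 mg/L.
Second outfall: C = (26.09·73.79 + 4.060·433.0)/30.15 = 122.2 mg/L.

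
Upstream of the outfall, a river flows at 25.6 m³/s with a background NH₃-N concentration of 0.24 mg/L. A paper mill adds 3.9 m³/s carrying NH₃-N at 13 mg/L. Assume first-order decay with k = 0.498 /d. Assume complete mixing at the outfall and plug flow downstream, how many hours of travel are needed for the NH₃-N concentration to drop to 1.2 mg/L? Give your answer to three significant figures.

Flow-weighted average: C = (25.60·0.2400 + 3.900·13.00) / 29.50 = 56.84/29.50 = 1.927 mg/L.
1.927·exp(−k·t) = 1.2 → t = ln(1.927/1.2)/k = 82170 s = 22.82 h.

22.8 h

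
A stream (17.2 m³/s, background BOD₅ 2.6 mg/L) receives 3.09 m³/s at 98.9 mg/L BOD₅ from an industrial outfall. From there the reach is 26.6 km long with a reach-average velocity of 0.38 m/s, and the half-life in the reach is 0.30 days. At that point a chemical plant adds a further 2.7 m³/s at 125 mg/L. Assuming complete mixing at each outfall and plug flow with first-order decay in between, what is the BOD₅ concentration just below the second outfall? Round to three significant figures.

17.0 mg/L

Mixed concentration C = ΣQC/ΣQ = (17.20·2.600 + 3.090·98.90) / 20.29 = 350.3/20.29 = 17.27 mg/L; combined flow 20.29 m³/s.
Travel time t = 26.6·1000 / 0.38 = 70000 s = 19.44 h.
Half-life 0.30 d → k = ln 2 / 0.30 = 2.310 d⁻¹.
After decay, C = 17.27 × e^(−kt) = 17.27 × 0.1538 = 2.656 mg/L.
Second outfall: C = (20.29·2.656 + 2.700·125.0)/22.99 = 17.02 mg/L.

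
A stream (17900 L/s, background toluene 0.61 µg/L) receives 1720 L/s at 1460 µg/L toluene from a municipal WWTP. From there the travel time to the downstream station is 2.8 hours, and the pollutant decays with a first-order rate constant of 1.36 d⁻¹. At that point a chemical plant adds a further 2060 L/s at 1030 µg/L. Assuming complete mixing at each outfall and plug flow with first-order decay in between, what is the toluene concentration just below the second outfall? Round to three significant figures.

After mixing, C = (17900·0.6100 + 1720·1460) / 19620 = 2522000/19620 = 128.5 µg/L; combined flow 19620 L/s.
After decay, C = 128.5 × e^(−kt) = 128.5 × 0.8533 = 109.7 µg/L.
At the second outfall, C = (19620·109.7 + 2060·1030) / (19620 + 2060) = 197.1 µg/L.

197 µg/L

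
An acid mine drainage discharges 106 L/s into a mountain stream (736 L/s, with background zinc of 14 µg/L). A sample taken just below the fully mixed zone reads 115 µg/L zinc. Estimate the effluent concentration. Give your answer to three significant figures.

816 µg/L

Mass balance: 736.0·14.00 + 106.0·Cₑ = 842.0·115.0
→ Cₑ = (842.0·115.0 − 736.0·14.00) / 106.0 = 816.3 µg/L.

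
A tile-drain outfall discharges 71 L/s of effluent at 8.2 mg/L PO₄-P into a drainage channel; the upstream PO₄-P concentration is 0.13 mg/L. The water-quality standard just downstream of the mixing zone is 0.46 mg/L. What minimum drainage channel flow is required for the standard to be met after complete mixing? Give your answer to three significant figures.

Set C_mix = 0.46: (Q·0.1300 + 71.00·8.200) / (Q + 71.00) = 0.46
→ Q = 71.00·(8.200 − 0.46)/(0.46 − 0.1300) = 1665 L/s.

1670 L/s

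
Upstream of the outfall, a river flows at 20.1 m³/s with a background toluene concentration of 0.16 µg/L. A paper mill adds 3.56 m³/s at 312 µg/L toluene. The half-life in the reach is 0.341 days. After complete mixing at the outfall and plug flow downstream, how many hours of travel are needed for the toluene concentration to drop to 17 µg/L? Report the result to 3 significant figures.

Flow-weighted average: C = (20.10·0.1600 + 3.560·312.0) / 23.66 = 1114/23.66 = 47.08 µg/L.
Half-life 0.341 d → k = ln 2 / 0.341 = 2.033 d⁻¹.
47.08·exp(−k·t) = 17 → t = ln(47.08/17)/k = 43300 s = 12.03 h.

12.0 h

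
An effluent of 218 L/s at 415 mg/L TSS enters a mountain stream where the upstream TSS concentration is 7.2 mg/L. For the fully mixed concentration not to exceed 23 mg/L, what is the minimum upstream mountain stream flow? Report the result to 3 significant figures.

5410 L/s

Set C_mix = 23: (Q·7.200 + 218.0·415.0) / (Q + 218.0) = 23
→ Q = 218.0·(415.0 − 23)/(23 − 7.200) = 5409 L/s.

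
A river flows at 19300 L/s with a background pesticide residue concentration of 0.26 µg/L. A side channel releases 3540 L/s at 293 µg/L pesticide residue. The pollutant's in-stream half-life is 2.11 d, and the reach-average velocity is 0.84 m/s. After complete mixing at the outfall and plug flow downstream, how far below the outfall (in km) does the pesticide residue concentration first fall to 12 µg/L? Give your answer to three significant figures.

295 km

Flow-weighted average: C = (19300·0.2600 + 3540·293.0) / 22840 = 1042000/22840 = 45.63 µg/L.
Half-life 2.11 d → k = ln 2 / 2.11 = 0.3285 d⁻¹.
Set 45.63·exp(−k·t) = 12 → t = ln(45.63/12)/k = 351300 s = 97.58 h.
Distance = v·t = 0.84·351300 = 295100 m = 295.1 km.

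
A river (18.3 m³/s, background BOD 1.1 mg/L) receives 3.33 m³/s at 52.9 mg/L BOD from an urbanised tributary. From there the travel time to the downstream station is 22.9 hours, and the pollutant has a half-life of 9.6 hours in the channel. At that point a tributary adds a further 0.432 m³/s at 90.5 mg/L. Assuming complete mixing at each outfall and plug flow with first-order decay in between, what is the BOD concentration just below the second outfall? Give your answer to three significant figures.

3.47 mg/L

After mixing, C = (18.30·1.100 + 3.330·52.90) / 21.63 = 196.3/21.63 = 9.075 mg/L; combined flow 21.63 m³/s.
Half-life 9.6 h → k = ln 2 / 9.6 = 0.07220 h⁻¹ = 1.733 d⁻¹.
Decay over the reach: 9.075·exp(−kt) = 9.075·0.1914 = 1.737 mg/L.
At the second outfall, C = (21.63·1.737 + 0.4320·90.50) / (21.63 + 0.4320) = 3.475 mg/L.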